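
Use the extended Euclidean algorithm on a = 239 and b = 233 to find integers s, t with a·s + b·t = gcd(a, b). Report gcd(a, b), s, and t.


Euclidean algorithm on (239, 233) — divide until remainder is 0:
  239 = 1 · 233 + 6
  233 = 38 · 6 + 5
  6 = 1 · 5 + 1
  5 = 5 · 1 + 0
gcd(239, 233) = 1.
Track Bezout coefficients alongside the remainders: start with r₀ = 239 = a·1 + b·0 (s = 1, t = 0) and r₁ = 233 = a·0 + b·1 (s = 0, t = 1); each new remainder r_{k+1} = r_{k-1} − q_k·r_k inherits s_{k+1} = s_{k-1} − q_k·s_k, t_{k+1} = t_{k-1} − q_k·t_k, so r_k = a·s_k + b·t_k at every step:
  q = 1: r = 6, s = 1 − 1·0 = 1, t = 0 − 1·1 = -1  (check: 239·1 + 233·(-1) = 6)
  q = 38: r = 5, s = 0 − 38·1 = -38, t = 1 − 38·(-1) = 39  (check: 239·(-38) + 233·39 = 5)
  q = 1: r = 1, s = 1 − 1·(-38) = 39, t = -1 − 1·39 = -40  (check: 239·39 + 233·(-40) = 1)
The row with r = 1 (the gcd) gives the Bezout coefficients s = 39, t = -40.
Result: 239 · (39) + 233 · (-40) = 1.

gcd(239, 233) = 1; s = 39, t = -40 (check: 239·39 + 233·(-40) = 1).


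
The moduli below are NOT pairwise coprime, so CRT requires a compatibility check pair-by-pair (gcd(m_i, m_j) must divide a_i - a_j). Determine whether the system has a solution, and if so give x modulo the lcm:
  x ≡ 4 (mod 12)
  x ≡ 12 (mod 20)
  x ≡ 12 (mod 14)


Moduli 12, 20, 14 are not pairwise coprime, so CRT works modulo lcm(m_i) when all pairwise compatibility conditions hold.
Pairwise compatibility: gcd(m_i, m_j) must divide a_i - a_j for every pair.
Merge one congruence at a time:
  Start: x ≡ 4 (mod 12).
  Combine with x ≡ 12 (mod 20): gcd(12, 20) = 4; 12 - 4 = 8, which IS divisible by 4, so compatible.
    Write x = 4 + 12·t and substitute into x ≡ 12 (mod 20): 12·t ≡ 12 − 4 = 8 (mod 20).
    Divide the congruence (and modulus) by g = 4: 3·t ≡ 2 (mod 5).
    The inverse of 3 mod 5 is 2 (since 3·2 = 6 = 1·5 + 1), so t ≡ 2·2 = 4 ≡ 4 (mod 5).
    Then x = 4 + 12·4 = 52, valid modulo lcm(12, 20) = 60: x ≡ 52 (mod 60).
  Combine with x ≡ 12 (mod 14): gcd(60, 14) = 2; 12 - 52 = -40, which IS divisible by 2, so compatible.
    Write x = 52 + 60·t and substitute into x ≡ 12 (mod 14): 60·t ≡ 12 − 52 = -40 (mod 14).
    Divide the congruence (and modulus) by g = 2: 30·t ≡ -20 (mod 7).
    Reduce coefficients mod 7: 2·t ≡ 1 (mod 7).
    The inverse of 2 mod 7 is 4 (since 2·4 = 8 = 1·7 + 1), so t ≡ 4·1 = 4 ≡ 4 (mod 7).
    Then x = 52 + 60·4 = 292, valid modulo lcm(60, 14) = 420: x ≡ 292 (mod 420).
Verify: 292 mod 12 = 4, 292 mod 20 = 12, 292 mod 14 = 12.

x ≡ 292 (mod 420).


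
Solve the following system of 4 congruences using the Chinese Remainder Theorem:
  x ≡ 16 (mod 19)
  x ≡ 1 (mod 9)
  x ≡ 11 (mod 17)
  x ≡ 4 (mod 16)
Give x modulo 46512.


Product of moduli M = 19 · 9 · 17 · 16 = 46512.
Merge one congruence at a time:
  Start: x ≡ 16 (mod 19).
  Combine with x ≡ 1 (mod 9); new modulus lcm = 171.
    Write x = 16 + 19·t and substitute into x ≡ 1 (mod 9): 19·t ≡ 1 − 16 = -15 (mod 9).
    Reduce coefficients mod 9: 1·t ≡ 3 (mod 9).
    So t ≡ 3 (mod 9).
    Then x = 16 + 19·3 = 73, valid modulo lcm(19, 9) = 171: x ≡ 73 (mod 171).
  Combine with x ≡ 11 (mod 17); new modulus lcm = 2907.
    Write x = 73 + 171·t and substitute into x ≡ 11 (mod 17): 171·t ≡ 11 − 73 = -62 (mod 17).
    Reduce coefficients mod 17: 1·t ≡ 6 (mod 17).
    So t ≡ 6 (mod 17).
    Then x = 73 + 171·6 = 1099, valid modulo lcm(171, 17) = 2907: x ≡ 1099 (mod 2907).
  Combine with x ≡ 4 (mod 16); new modulus lcm = 46512.
    Write x = 1099 + 2907·t and substitute into x ≡ 4 (mod 16): 2907·t ≡ 4 − 1099 = -1095 (mod 16).
    Reduce coefficients mod 16: 11·t ≡ 9 (mod 16).
    The inverse of 11 mod 16 is 3 (since 11·3 = 33 = 2·16 + 1), so t ≡ 3·9 = 27 ≡ 11 (mod 16).
    Then x = 1099 + 2907·11 = 33076, valid modulo lcm(2907, 16) = 46512: x ≡ 33076 (mod 46512).
Verify against each original: 33076 mod 19 = 16, 33076 mod 9 = 1, 33076 mod 17 = 11, 33076 mod 16 = 4.

x ≡ 33076 (mod 46512).


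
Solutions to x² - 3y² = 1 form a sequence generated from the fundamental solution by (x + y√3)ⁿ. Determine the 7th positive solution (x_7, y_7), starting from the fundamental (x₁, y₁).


Step 1: Find the fundamental solution (x₁, y₁) of x² - 3y² = 1.
  Expand √3 as a continued fraction. a₀ = ⌊√3⌋ = 1; iterate m_{k+1} = d_k·a_k − m_k, d_{k+1} = (3 − m_{k+1}²)/d_k, a_{k+1} = ⌊(a₀ + m_{k+1})/d_{k+1}⌋ (starting m₀ = 0, d₀ = 1), with convergents p_k = a_k·p_{k-1} + p_{k-2}, q_k = a_k·q_{k-1} + q_{k-2} (p₋₁ = 1, q₋₁ = 0):
  k = 0: a₀ = 1; p₀/q₀ = 1/1; p₀² − 3·q₀² = 1 − 3 = -2.
  k = 1: m = 1, d = 2, a = ⌊(1 + 1)/2⌋ = 1; p/q = (1·1 + 1)/(1·1 + 0) = 2/1; p² − 3·q² = 4 − 3 = 1.
  The first convergent with p² − 3·q² = 1 gives the fundamental solution (x₁, y₁) = (2, 1).
Step 2: Apply the recurrence (x_{n+1}, y_{n+1}) = (x₁x_n + 3y₁y_n, x₁y_n + y₁x_n) repeatedly.
  From (x_1, y_1) = (2, 1): x_2 = 2·2 + 3·1·1 = 7; y_2 = 2·1 + 1·2 = 4.
  From (x_2, y_2) = (7, 4): x_3 = 2·7 + 3·1·4 = 26; y_3 = 2·4 + 1·7 = 15.
  From (x_3, y_3) = (26, 15): x_4 = 2·26 + 3·1·15 = 97; y_4 = 2·15 + 1·26 = 56.
  From (x_4, y_4) = (97, 56): x_5 = 2·97 + 3·1·56 = 362; y_5 = 2·56 + 1·97 = 209.
  From (x_5, y_5) = (362, 209): x_6 = 2·362 + 3·1·209 = 1351; y_6 = 2·209 + 1·362 = 780.
  From (x_6, y_6) = (1351, 780): x_7 = 2·1351 + 3·1·780 = 5042; y_7 = 2·780 + 1·1351 = 2911.
Step 3: Verify x_7² - 3·y_7² = 25421764 - 25421763 = 1 (should be 1). ✓

(x_1, y_1) = (2, 1); (x_7, y_7) = (5042, 2911).


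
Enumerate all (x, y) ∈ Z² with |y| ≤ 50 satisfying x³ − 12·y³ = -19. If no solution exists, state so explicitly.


The equation is x³ - 12y³ = -19. For fixed y, x³ = 12·y³ − 19, so a solution requires the RHS to be a perfect cube.
Strategy: iterate y from -50 to 50, compute RHS = 12·y³ − 19, and check whether it is a (positive or negative) perfect cube.
Check small values of y:
  y = 0: RHS = -19 is not a perfect cube.
  y = 1: RHS = -7 is not a perfect cube.
  y = -1: RHS = -31 is not a perfect cube.
  y = 2: RHS = 77 is not a perfect cube.
  y = -2: RHS = -115 is not a perfect cube.
  y = 3: RHS = 305 is not a perfect cube.
  y = -3: RHS = -343 = (-7)³ ⇒ x = -7 works.
Continuing the search up to |y| = 50 finds no further solutions beyond those listed.
Collected solutions: (-7, -3).

Solutions (with |y| ≤ 50): (-7, -3).


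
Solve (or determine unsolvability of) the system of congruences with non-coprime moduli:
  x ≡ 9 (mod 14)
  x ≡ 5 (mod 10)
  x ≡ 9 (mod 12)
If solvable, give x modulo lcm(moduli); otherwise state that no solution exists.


Moduli 14, 10, 12 are not pairwise coprime, so CRT works modulo lcm(m_i) when all pairwise compatibility conditions hold.
Pairwise compatibility: gcd(m_i, m_j) must divide a_i - a_j for every pair.
Merge one congruence at a time:
  Start: x ≡ 9 (mod 14).
  Combine with x ≡ 5 (mod 10): gcd(14, 10) = 2; 5 - 9 = -4, which IS divisible by 2, so compatible.
    Write x = 9 + 14·t and substitute into x ≡ 5 (mod 10): 14·t ≡ 5 − 9 = -4 (mod 10).
    Divide the congruence (and modulus) by g = 2: 7·t ≡ -2 (mod 5).
    Reduce coefficients mod 5: 2·t ≡ 3 (mod 5).
    The inverse of 2 mod 5 is 3 (since 2·3 = 6 = 1·5 + 1), so t ≡ 3·3 = 9 ≡ 4 (mod 5).
    Then x = 9 + 14·4 = 65, valid modulo lcm(14, 10) = 70: x ≡ 65 (mod 70).
  Combine with x ≡ 9 (mod 12): gcd(70, 12) = 2; 9 - 65 = -56, which IS divisible by 2, so compatible.
    Write x = 65 + 70·t and substitute into x ≡ 9 (mod 12): 70·t ≡ 9 − 65 = -56 (mod 12).
    Divide the congruence (and modulus) by g = 2: 35·t ≡ -28 (mod 6).
    Reduce coefficients mod 6: 5·t ≡ 2 (mod 6).
    The inverse of 5 mod 6 is 5 (since 5·5 = 25 = 4·6 + 1), so t ≡ 5·2 = 10 ≡ 4 (mod 6).
    Then x = 65 + 70·4 = 345, valid modulo lcm(70, 12) = 420: x ≡ 345 (mod 420).
Verify: 345 mod 14 = 9, 345 mod 10 = 5, 345 mod 12 = 9.

x ≡ 345 (mod 420).


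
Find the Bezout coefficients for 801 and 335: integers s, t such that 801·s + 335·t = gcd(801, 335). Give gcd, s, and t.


Euclidean algorithm on (801, 335) — divide until remainder is 0:
  801 = 2 · 335 + 131
  335 = 2 · 131 + 73
  131 = 1 · 73 + 58
  73 = 1 · 58 + 15
  58 = 3 · 15 + 13
  15 = 1 · 13 + 2
  13 = 6 · 2 + 1
  2 = 2 · 1 + 0
gcd(801, 335) = 1.
Track Bezout coefficients alongside the remainders: start with r₀ = 801 = a·1 + b·0 (s = 1, t = 0) and r₁ = 335 = a·0 + b·1 (s = 0, t = 1); each new remainder r_{k+1} = r_{k-1} − q_k·r_k inherits s_{k+1} = s_{k-1} − q_k·s_k, t_{k+1} = t_{k-1} − q_k·t_k, so r_k = a·s_k + b·t_k at every step:
  q = 2: r = 131, s = 1 − 2·0 = 1, t = 0 − 2·1 = -2  (check: 801·1 + 335·(-2) = 131)
  q = 2: r = 73, s = 0 − 2·1 = -2, t = 1 − 2·(-2) = 5  (check: 801·(-2) + 335·5 = 73)
  q = 1: r = 58, s = 1 − 1·(-2) = 3, t = -2 − 1·5 = -7  (check: 801·3 + 335·(-7) = 58)
  q = 1: r = 15, s = -2 − 1·3 = -5, t = 5 − 1·(-7) = 12  (check: 801·(-5) + 335·12 = 15)
  q = 3: r = 13, s = 3 − 3·(-5) = 18, t = -7 − 3·12 = -43  (check: 801·18 + 335·(-43) = 13)
  q = 1: r = 2, s = -5 − 1·18 = -23, t = 12 − 1·(-43) = 55  (check: 801·(-23) + 335·55 = 2)
  q = 6: r = 1, s = 18 − 6·(-23) = 156, t = -43 − 6·55 = -373  (check: 801·156 + 335·(-373) = 1)
The row with r = 1 (the gcd) gives the Bezout coefficients s = 156, t = -373.
Result: 801 · (156) + 335 · (-373) = 1.

gcd(801, 335) = 1; s = 156, t = -373 (check: 801·156 + 335·(-373) = 1).


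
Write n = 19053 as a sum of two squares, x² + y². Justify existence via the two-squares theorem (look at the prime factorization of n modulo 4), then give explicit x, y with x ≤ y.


Step 1: Factor n = 19053 = 3^2 · 29 · 73.
Step 2: Check the mod-4 condition on each prime factor: 3 ≡ 3 (mod 4), exponent 2 (must be even); 29 ≡ 1 (mod 4), exponent 1; 73 ≡ 1 (mod 4), exponent 1.
All primes ≡ 3 (mod 4) appear to even exponent (or don't appear), so by the two-squares theorem n IS expressible as a sum of two squares.
Step 3: Build a representation. Group n = k² · m with k = 3 and m = 29 · 73 = 2117 (a product of primes ≡ 1 (mod 4)); a representation of m scales to one of n via (k·x)² + (k·y)² = k²(x² + y²). Each prime p ≡ 1 (mod 4) is itself a sum of two squares; find a² by testing p − a² for a perfect square:
  29: 29 − 1² = 28, 29 − 2² = 25 = 5² ⇒ 29 = 2² + 5².
  73: 73 − 1² = 72, 73 − 2² = 69, 73 − 3² = 64 = 8² ⇒ 73 = 3² + 8².
  Combine using the Brahmagupta–Fibonacci identity (a² + b²)(c² + d²) = (ac − bd)² + (ad + bc)² = (ac + bd)² + (ad − bc)²:
  29 · 73 = 2117: from (2² + 5²)(3² + 8²), take (2·3 − 5·8, 2·8 + 5·3) = (6 − 40, 16 + 15) = (-34, 31); dropping signs (only squares matter) gives (34, 31); check 34² + 31² = 1156 + 961 = 2117 ✓.
  Scale by k = 3: (3·34, 3·31) = (102, 93).
Step 4: Order so x ≤ y and verify: 93² + 102² = 8649 + 10404 = 19053 = n. ✓

n = 19053 = 93² + 102² (one valid representation with x ≤ y).


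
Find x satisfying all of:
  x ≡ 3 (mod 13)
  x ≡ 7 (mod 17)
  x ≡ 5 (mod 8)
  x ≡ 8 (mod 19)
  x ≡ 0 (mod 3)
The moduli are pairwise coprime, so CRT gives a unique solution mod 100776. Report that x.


Product of moduli M = 13 · 17 · 8 · 19 · 3 = 100776.
Merge one congruence at a time:
  Start: x ≡ 3 (mod 13).
  Combine with x ≡ 7 (mod 17); new modulus lcm = 221.
    Write x = 3 + 13·t and substitute into x ≡ 7 (mod 17): 13·t ≡ 7 − 3 = 4 (mod 17).
    The inverse of 13 mod 17 is 4 (since 13·4 = 52 = 3·17 + 1), so t ≡ 4·4 = 16 ≡ 16 (mod 17).
    Then x = 3 + 13·16 = 211, valid modulo lcm(13, 17) = 221: x ≡ 211 (mod 221).
  Combine with x ≡ 5 (mod 8); new modulus lcm = 1768.
    Write x = 211 + 221·t and substitute into x ≡ 5 (mod 8): 221·t ≡ 5 − 211 = -206 (mod 8).
    Reduce coefficients mod 8: 5·t ≡ 2 (mod 8).
    The inverse of 5 mod 8 is 5 (since 5·5 = 25 = 3·8 + 1), so t ≡ 5·2 = 10 ≡ 2 (mod 8).
    Then x = 211 + 221·2 = 653, valid modulo lcm(221, 8) = 1768: x ≡ 653 (mod 1768).
  Combine with x ≡ 8 (mod 19); new modulus lcm = 33592.
    Write x = 653 + 1768·t and substitute into x ≡ 8 (mod 19): 1768·t ≡ 8 − 653 = -645 (mod 19).
    Reduce coefficients mod 19: 1·t ≡ 1 (mod 19).
    So t ≡ 1 (mod 19).
    Then x = 653 + 1768·1 = 2421, valid modulo lcm(1768, 19) = 33592: x ≡ 2421 (mod 33592).
  Combine with x ≡ 0 (mod 3); new modulus lcm = 100776.
    Write x = 2421 + 33592·t and substitute into x ≡ 0 (mod 3): 33592·t ≡ 0 − 2421 = -2421 (mod 3).
    Reduce coefficients mod 3: 1·t ≡ 0 (mod 3).
    So t ≡ 0 (mod 3).
    Then x = 2421 + 33592·0 = 2421, valid modulo lcm(33592, 3) = 100776: x ≡ 2421 (mod 100776).
Verify against each original: 2421 mod 13 = 3, 2421 mod 17 = 7, 2421 mod 8 = 5, 2421 mod 19 = 8, 2421 mod 3 = 0.

x ≡ 2421 (mod 100776).


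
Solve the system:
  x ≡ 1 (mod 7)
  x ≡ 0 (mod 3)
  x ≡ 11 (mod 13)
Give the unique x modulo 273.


Moduli 7, 3, 13 are pairwise coprime; by CRT there is a unique solution modulo M = 7 · 3 · 13 = 273.
Solve pairwise, accumulating the modulus:
  Start with x ≡ 1 (mod 7).
  Combine with x ≡ 0 (mod 3): since gcd(7, 3) = 1, we get a unique residue mod 21.
    Write x = 1 + 7·t and substitute into x ≡ 0 (mod 3): 7·t ≡ 0 − 1 = -1 (mod 3).
    Reduce coefficients mod 3: 1·t ≡ 2 (mod 3).
    So t ≡ 2 (mod 3).
    Then x = 1 + 7·2 = 15, valid modulo lcm(7, 3) = 21: x ≡ 15 (mod 21).
  Combine with x ≡ 11 (mod 13): since gcd(21, 13) = 1, we get a unique residue mod 273.
    Write x = 15 + 21·t and substitute into x ≡ 11 (mod 13): 21·t ≡ 11 − 15 = -4 (mod 13).
    Reduce coefficients mod 13: 8·t ≡ 9 (mod 13).
    The inverse of 8 mod 13 is 5 (since 8·5 = 40 = 3·13 + 1), so t ≡ 5·9 = 45 ≡ 6 (mod 13).
    Then x = 15 + 21·6 = 141, valid modulo lcm(21, 13) = 273: x ≡ 141 (mod 273).
Verify: 141 mod 7 = 1 ✓, 141 mod 3 = 0 ✓, 141 mod 13 = 11 ✓.

x ≡ 141 (mod 273).


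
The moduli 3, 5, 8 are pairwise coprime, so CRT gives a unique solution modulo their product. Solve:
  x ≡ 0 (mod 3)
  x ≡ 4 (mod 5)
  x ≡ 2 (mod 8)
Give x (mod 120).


Moduli 3, 5, 8 are pairwise coprime; by CRT there is a unique solution modulo M = 3 · 5 · 8 = 120.
Solve pairwise, accumulating the modulus:
  Start with x ≡ 0 (mod 3).
  Combine with x ≡ 4 (mod 5): since gcd(3, 5) = 1, we get a unique residue mod 15.
    Write x = 0 + 3·t and substitute into x ≡ 4 (mod 5): 3·t ≡ 4 − 0 = 4 (mod 5).
    The inverse of 3 mod 5 is 2 (since 3·2 = 6 = 1·5 + 1), so t ≡ 2·4 = 8 ≡ 3 (mod 5).
    Then x = 0 + 3·3 = 9, valid modulo lcm(3, 5) = 15: x ≡ 9 (mod 15).
  Combine with x ≡ 2 (mod 8): since gcd(15, 8) = 1, we get a unique residue mod 120.
    Write x = 9 + 15·t and substitute into x ≡ 2 (mod 8): 15·t ≡ 2 − 9 = -7 (mod 8).
    Reduce coefficients mod 8: 7·t ≡ 1 (mod 8).
    The inverse of 7 mod 8 is 7 (since 7·7 = 49 = 6·8 + 1), so t ≡ 7·1 = 7 ≡ 7 (mod 8).
    Then x = 9 + 15·7 = 114, valid modulo lcm(15, 8) = 120: x ≡ 114 (mod 120).
Verify: 114 mod 3 = 0 ✓, 114 mod 5 = 4 ✓, 114 mod 8 = 2 ✓.

x ≡ 114 (mod 120).


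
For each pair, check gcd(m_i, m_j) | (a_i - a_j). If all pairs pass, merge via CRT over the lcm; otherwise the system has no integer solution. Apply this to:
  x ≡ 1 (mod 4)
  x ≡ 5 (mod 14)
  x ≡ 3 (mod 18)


Moduli 4, 14, 18 are not pairwise coprime, so CRT works modulo lcm(m_i) when all pairwise compatibility conditions hold.
Pairwise compatibility: gcd(m_i, m_j) must divide a_i - a_j for every pair.
Merge one congruence at a time:
  Start: x ≡ 1 (mod 4).
  Combine with x ≡ 5 (mod 14): gcd(4, 14) = 2; 5 - 1 = 4, which IS divisible by 2, so compatible.
    Write x = 1 + 4·t and substitute into x ≡ 5 (mod 14): 4·t ≡ 5 − 1 = 4 (mod 14).
    Divide the congruence (and modulus) by g = 2: 2·t ≡ 2 (mod 7).
    The inverse of 2 mod 7 is 4 (since 2·4 = 8 = 1·7 + 1), so t ≡ 4·2 = 8 ≡ 1 (mod 7).
    Then x = 1 + 4·1 = 5, valid modulo lcm(4, 14) = 28: x ≡ 5 (mod 28).
  Combine with x ≡ 3 (mod 18): gcd(28, 18) = 2; 3 - 5 = -2, which IS divisible by 2, so compatible.
    Write x = 5 + 28·t and substitute into x ≡ 3 (mod 18): 28·t ≡ 3 − 5 = -2 (mod 18).
    Divide the congruence (and modulus) by g = 2: 14·t ≡ -1 (mod 9).
    Reduce coefficients mod 9: 5·t ≡ 8 (mod 9).
    The inverse of 5 mod 9 is 2 (since 5·2 = 10 = 1·9 + 1), so t ≡ 2·8 = 16 ≡ 7 (mod 9).
    Then x = 5 + 28·7 = 201, valid modulo lcm(28, 18) = 252: x ≡ 201 (mod 252).
Verify: 201 mod 4 = 1, 201 mod 14 = 5, 201 mod 18 = 3.

x ≡ 201 (mod 252).


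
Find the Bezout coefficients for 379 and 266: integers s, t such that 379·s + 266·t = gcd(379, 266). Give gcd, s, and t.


Euclidean algorithm on (379, 266) — divide until remainder is 0:
  379 = 1 · 266 + 113
  266 = 2 · 113 + 40
  113 = 2 · 40 + 33
  40 = 1 · 33 + 7
  33 = 4 · 7 + 5
  7 = 1 · 5 + 2
  5 = 2 · 2 + 1
  2 = 2 · 1 + 0
gcd(379, 266) = 1.
Track Bezout coefficients alongside the remainders: start with r₀ = 379 = a·1 + b·0 (s = 1, t = 0) and r₁ = 266 = a·0 + b·1 (s = 0, t = 1); each new remainder r_{k+1} = r_{k-1} − q_k·r_k inherits s_{k+1} = s_{k-1} − q_k·s_k, t_{k+1} = t_{k-1} − q_k·t_k, so r_k = a·s_k + b·t_k at every step:
  q = 1: r = 113, s = 1 − 1·0 = 1, t = 0 − 1·1 = -1  (check: 379·1 + 266·(-1) = 113)
  q = 2: r = 40, s = 0 − 2·1 = -2, t = 1 − 2·(-1) = 3  (check: 379·(-2) + 266·3 = 40)
  q = 2: r = 33, s = 1 − 2·(-2) = 5, t = -1 − 2·3 = -7  (check: 379·5 + 266·(-7) = 33)
  q = 1: r = 7, s = -2 − 1·5 = -7, t = 3 − 1·(-7) = 10  (check: 379·(-7) + 266·10 = 7)
  q = 4: r = 5, s = 5 − 4·(-7) = 33, t = -7 − 4·10 = -47  (check: 379·33 + 266·(-47) = 5)
  q = 1: r = 2, s = -7 − 1·33 = -40, t = 10 − 1·(-47) = 57  (check: 379·(-40) + 266·57 = 2)
  q = 2: r = 1, s = 33 − 2·(-40) = 113, t = -47 − 2·57 = -161  (check: 379·113 + 266·(-161) = 1)
The row with r = 1 (the gcd) gives the Bezout coefficients s = 113, t = -161.
Result: 379 · (113) + 266 · (-161) = 1.

gcd(379, 266) = 1; s = 113, t = -161 (check: 379·113 + 266·(-161) = 1).


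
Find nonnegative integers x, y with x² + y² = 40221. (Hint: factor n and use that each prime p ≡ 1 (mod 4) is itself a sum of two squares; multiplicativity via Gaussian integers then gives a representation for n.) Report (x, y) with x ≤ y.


Step 1: Factor n = 40221 = 3^2 · 41 · 109.
Step 2: Check the mod-4 condition on each prime factor: 3 ≡ 3 (mod 4), exponent 2 (must be even); 41 ≡ 1 (mod 4), exponent 1; 109 ≡ 1 (mod 4), exponent 1.
All primes ≡ 3 (mod 4) appear to even exponent (or don't appear), so by the two-squares theorem n IS expressible as a sum of two squares.
Step 3: Build a representation. Group n = k² · m with k = 3 and m = 41 · 109 = 4469 (a product of primes ≡ 1 (mod 4)); a representation of m scales to one of n via (k·x)² + (k·y)² = k²(x² + y²). Each prime p ≡ 1 (mod 4) is itself a sum of two squares; find a² by testing p − a² for a perfect square:
  41: 41 − 1² = 40, 41 − 2² = 37, 41 − 3² = 32, 41 − 4² = 25 = 5² ⇒ 41 = 4² + 5².
  109: 109 − 1² = 108, 109 − 2² = 105, 109 − 3² = 100 = 10² ⇒ 109 = 3² + 10².
  Combine using the Brahmagupta–Fibonacci identity (a² + b²)(c² + d²) = (ac − bd)² + (ad + bc)² = (ac + bd)² + (ad − bc)²:
  41 · 109 = 4469: from (4² + 5²)(3² + 10²), take (4·3 − 5·10, 4·10 + 5·3) = (12 − 50, 40 + 15) = (-38, 55); dropping signs (only squares matter) gives (38, 55); check 38² + 55² = 1444 + 3025 = 4469 ✓.
  Scale by k = 3: (3·38, 3·55) = (114, 165).
Step 4: Order so x ≤ y and verify: 114² + 165² = 12996 + 27225 = 40221 = n. ✓

n = 40221 = 114² + 165² (one valid representation with x ≤ y).


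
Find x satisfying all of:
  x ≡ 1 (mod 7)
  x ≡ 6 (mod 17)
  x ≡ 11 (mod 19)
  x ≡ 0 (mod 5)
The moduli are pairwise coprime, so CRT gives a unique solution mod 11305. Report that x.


Product of moduli M = 7 · 17 · 19 · 5 = 11305.
Merge one congruence at a time:
  Start: x ≡ 1 (mod 7).
  Combine with x ≡ 6 (mod 17); new modulus lcm = 119.
    Write x = 1 + 7·t and substitute into x ≡ 6 (mod 17): 7·t ≡ 6 − 1 = 5 (mod 17).
    The inverse of 7 mod 17 is 5 (since 7·5 = 35 = 2·17 + 1), so t ≡ 5·5 = 25 ≡ 8 (mod 17).
    Then x = 1 + 7·8 = 57, valid modulo lcm(7, 17) = 119: x ≡ 57 (mod 119).
  Combine with x ≡ 11 (mod 19); new modulus lcm = 2261.
    Write x = 57 + 119·t and substitute into x ≡ 11 (mod 19): 119·t ≡ 11 − 57 = -46 (mod 19).
    Reduce coefficients mod 19: 5·t ≡ 11 (mod 19).
    The inverse of 5 mod 19 is 4 (since 5·4 = 20 = 1·19 + 1), so t ≡ 4·11 = 44 ≡ 6 (mod 19).
    Then x = 57 + 119·6 = 771, valid modulo lcm(119, 19) = 2261: x ≡ 771 (mod 2261).
  Combine with x ≡ 0 (mod 5); new modulus lcm = 11305.
    Write x = 771 + 2261·t and substitute into x ≡ 0 (mod 5): 2261·t ≡ 0 − 771 = -771 (mod 5).
    Reduce coefficients mod 5: 1·t ≡ 4 (mod 5).
    So t ≡ 4 (mod 5).
    Then x = 771 + 2261·4 = 9815, valid modulo lcm(2261, 5) = 11305: x ≡ 9815 (mod 11305).
Verify against each original: 9815 mod 7 = 1, 9815 mod 17 = 6, 9815 mod 19 = 11, 9815 mod 5 = 0.

x ≡ 9815 (mod 11305).


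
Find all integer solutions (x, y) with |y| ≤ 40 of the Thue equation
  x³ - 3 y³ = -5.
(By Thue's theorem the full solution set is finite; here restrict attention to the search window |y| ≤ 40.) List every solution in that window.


The equation is x³ - 3y³ = -5. For fixed y, x³ = 3·y³ − 5, so a solution requires the RHS to be a perfect cube.
Strategy: iterate y from -40 to 40, compute RHS = 3·y³ − 5, and check whether it is a (positive or negative) perfect cube.
Check small values of y:
  y = 0: RHS = -5 is not a perfect cube.
  y = 1: RHS = -2 is not a perfect cube.
  y = -1: RHS = -8 = (-2)³ ⇒ x = -2 works.
  y = 2: RHS = 19 is not a perfect cube.
  y = -2: RHS = -29 is not a perfect cube.
  y = 3: RHS = 76 is not a perfect cube.
  y = -3: RHS = -86 is not a perfect cube.
Continuing the search up to |y| = 40 finds no further solutions beyond those listed.
Collected solutions: (-2, -1).

Solutions (with |y| ≤ 40): (-2, -1).


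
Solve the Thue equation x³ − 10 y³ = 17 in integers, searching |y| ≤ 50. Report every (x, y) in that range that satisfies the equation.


The equation is x³ - 10y³ = 17. For fixed y, x³ = 10·y³ + 17, so a solution requires the RHS to be a perfect cube.
Strategy: iterate y from -50 to 50, compute RHS = 10·y³ + 17, and check whether it is a (positive or negative) perfect cube.
Check small values of y:
  y = 0: RHS = 17 is not a perfect cube.
  y = 1: RHS = 27 = (3)³ ⇒ x = 3 works.
  y = -1: RHS = 7 is not a perfect cube.
  y = 2: RHS = 97 is not a perfect cube.
  y = -2: RHS = -63 is not a perfect cube.
  y = 3: RHS = 287 is not a perfect cube.
  y = -3: RHS = -253 is not a perfect cube.
Continuing the search up to |y| = 50 finds no further solutions beyond those listed.
Collected solutions: (3, 1).

Solutions (with |y| ≤ 50): (3, 1).


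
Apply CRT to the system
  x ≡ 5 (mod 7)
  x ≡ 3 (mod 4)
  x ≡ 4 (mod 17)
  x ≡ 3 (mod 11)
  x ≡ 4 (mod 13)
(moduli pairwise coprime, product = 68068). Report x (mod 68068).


Product of moduli M = 7 · 4 · 17 · 11 · 13 = 68068.
Merge one congruence at a time:
  Start: x ≡ 5 (mod 7).
  Combine with x ≡ 3 (mod 4); new modulus lcm = 28.
    Write x = 5 + 7·t and substitute into x ≡ 3 (mod 4): 7·t ≡ 3 − 5 = -2 (mod 4).
    Reduce coefficients mod 4: 3·t ≡ 2 (mod 4).
    The inverse of 3 mod 4 is 3 (since 3·3 = 9 = 2·4 + 1), so t ≡ 3·2 = 6 ≡ 2 (mod 4).
    Then x = 5 + 7·2 = 19, valid modulo lcm(7, 4) = 28: x ≡ 19 (mod 28).
  Combine with x ≡ 4 (mod 17); new modulus lcm = 476.
    Write x = 19 + 28·t and substitute into x ≡ 4 (mod 17): 28·t ≡ 4 − 19 = -15 (mod 17).
    Reduce coefficients mod 17: 11·t ≡ 2 (mod 17).
    The inverse of 11 mod 17 is 14 (since 11·14 = 154 = 9·17 + 1), so t ≡ 14·2 = 28 ≡ 11 (mod 17).
    Then x = 19 + 28·11 = 327, valid modulo lcm(28, 17) = 476: x ≡ 327 (mod 476).
  Combine with x ≡ 3 (mod 11); new modulus lcm = 5236.
    Write x = 327 + 476·t and substitute into x ≡ 3 (mod 11): 476·t ≡ 3 − 327 = -324 (mod 11).
    Reduce coefficients mod 11: 3·t ≡ 6 (mod 11).
    The inverse of 3 mod 11 is 4 (since 3·4 = 12 = 1·11 + 1), so t ≡ 4·6 = 24 ≡ 2 (mod 11).
    Then x = 327 + 476·2 = 1279, valid modulo lcm(476, 11) = 5236: x ≡ 1279 (mod 5236).
  Combine with x ≡ 4 (mod 13); new modulus lcm = 68068.
    Write x = 1279 + 5236·t and substitute into x ≡ 4 (mod 13): 5236·t ≡ 4 − 1279 = -1275 (mod 13).
    Reduce coefficients mod 13: 10·t ≡ 12 (mod 13).
    The inverse of 10 mod 13 is 4 (since 10·4 = 40 = 3·13 + 1), so t ≡ 4·12 = 48 ≡ 9 (mod 13).
    Then x = 1279 + 5236·9 = 48403, valid modulo lcm(5236, 13) = 68068: x ≡ 48403 (mod 68068).
Verify against each original: 48403 mod 7 = 5, 48403 mod 4 = 3, 48403 mod 17 = 4, 48403 mod 11 = 3, 48403 mod 13 = 4.

x ≡ 48403 (mod 68068).


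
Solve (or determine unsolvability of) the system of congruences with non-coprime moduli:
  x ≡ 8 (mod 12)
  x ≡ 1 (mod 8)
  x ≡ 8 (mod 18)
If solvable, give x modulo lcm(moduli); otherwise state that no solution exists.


Moduli 12, 8, 18 are not pairwise coprime, so CRT works modulo lcm(m_i) when all pairwise compatibility conditions hold.
Pairwise compatibility: gcd(m_i, m_j) must divide a_i - a_j for every pair.
Merge one congruence at a time:
  Start: x ≡ 8 (mod 12).
  Combine with x ≡ 1 (mod 8): gcd(12, 8) = 4, and 1 - 8 = -7 is NOT divisible by 4.
    ⇒ system is inconsistent (no integer solution).

No solution (the system is inconsistent).


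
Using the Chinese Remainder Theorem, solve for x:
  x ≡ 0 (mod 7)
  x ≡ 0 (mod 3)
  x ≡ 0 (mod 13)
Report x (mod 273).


Moduli 7, 3, 13 are pairwise coprime; by CRT there is a unique solution modulo M = 7 · 3 · 13 = 273.
Solve pairwise, accumulating the modulus:
  Start with x ≡ 0 (mod 7).
  Combine with x ≡ 0 (mod 3): since gcd(7, 3) = 1, we get a unique residue mod 21.
    Write x = 0 + 7·t and substitute into x ≡ 0 (mod 3): 7·t ≡ 0 − 0 = 0 (mod 3).
    Reduce coefficients mod 3: 1·t ≡ 0 (mod 3).
    So t ≡ 0 (mod 3).
    Then x = 0 + 7·0 = 0, valid modulo lcm(7, 3) = 21: x ≡ 0 (mod 21).
  Combine with x ≡ 0 (mod 13): since gcd(21, 13) = 1, we get a unique residue mod 273.
    Write x = 0 + 21·t and substitute into x ≡ 0 (mod 13): 21·t ≡ 0 − 0 = 0 (mod 13).
    Reduce coefficients mod 13: 8·t ≡ 0 (mod 13).
    The inverse of 8 mod 13 is 5 (since 8·5 = 40 = 3·13 + 1), so t ≡ 5·0 = 0 ≡ 0 (mod 13).
    Then x = 0 + 21·0 = 0, valid modulo lcm(21, 13) = 273: x ≡ 0 (mod 273).
Verify: 0 mod 7 = 0 ✓, 0 mod 3 = 0 ✓, 0 mod 13 = 0 ✓.

x ≡ 0 (mod 273).


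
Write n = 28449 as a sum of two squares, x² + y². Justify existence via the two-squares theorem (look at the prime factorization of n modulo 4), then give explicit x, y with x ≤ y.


Step 1: Factor n = 28449 = 3^2 · 29 · 109.
Step 2: Check the mod-4 condition on each prime factor: 3 ≡ 3 (mod 4), exponent 2 (must be even); 29 ≡ 1 (mod 4), exponent 1; 109 ≡ 1 (mod 4), exponent 1.
All primes ≡ 3 (mod 4) appear to even exponent (or don't appear), so by the two-squares theorem n IS expressible as a sum of two squares.
Step 3: Build a representation. Group n = k² · m with k = 3 and m = 29 · 109 = 3161 (a product of primes ≡ 1 (mod 4)); a representation of m scales to one of n via (k·x)² + (k·y)² = k²(x² + y²). Each prime p ≡ 1 (mod 4) is itself a sum of two squares; find a² by testing p − a² for a perfect square:
  29: 29 − 1² = 28, 29 − 2² = 25 = 5² ⇒ 29 = 2² + 5².
  109: 109 − 1² = 108, 109 − 2² = 105, 109 − 3² = 100 = 10² ⇒ 109 = 3² + 10².
  Combine using the Brahmagupta–Fibonacci identity (a² + b²)(c² + d²) = (ac − bd)² + (ad + bc)² = (ac + bd)² + (ad − bc)²:
  29 · 109 = 3161: from (2² + 5²)(3² + 10²), take (2·3 − 5·10, 2·10 + 5·3) = (6 − 50, 20 + 15) = (-44, 35); dropping signs (only squares matter) gives (44, 35); check 44² + 35² = 1936 + 1225 = 3161 ✓.
  Scale by k = 3: (3·44, 3·35) = (132, 105).
Step 4: Order so x ≤ y and verify: 105² + 132² = 11025 + 17424 = 28449 = n. ✓

n = 28449 = 105² + 132² (one valid representation with x ≤ y).


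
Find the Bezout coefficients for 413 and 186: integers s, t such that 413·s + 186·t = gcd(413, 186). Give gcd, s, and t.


Euclidean algorithm on (413, 186) — divide until remainder is 0:
  413 = 2 · 186 + 41
  186 = 4 · 41 + 22
  41 = 1 · 22 + 19
  22 = 1 · 19 + 3
  19 = 6 · 3 + 1
  3 = 3 · 1 + 0
gcd(413, 186) = 1.
Track Bezout coefficients alongside the remainders: start with r₀ = 413 = a·1 + b·0 (s = 1, t = 0) and r₁ = 186 = a·0 + b·1 (s = 0, t = 1); each new remainder r_{k+1} = r_{k-1} − q_k·r_k inherits s_{k+1} = s_{k-1} − q_k·s_k, t_{k+1} = t_{k-1} − q_k·t_k, so r_k = a·s_k + b·t_k at every step:
  q = 2: r = 41, s = 1 − 2·0 = 1, t = 0 − 2·1 = -2  (check: 413·1 + 186·(-2) = 41)
  q = 4: r = 22, s = 0 − 4·1 = -4, t = 1 − 4·(-2) = 9  (check: 413·(-4) + 186·9 = 22)
  q = 1: r = 19, s = 1 − 1·(-4) = 5, t = -2 − 1·9 = -11  (check: 413·5 + 186·(-11) = 19)
  q = 1: r = 3, s = -4 − 1·5 = -9, t = 9 − 1·(-11) = 20  (check: 413·(-9) + 186·20 = 3)
  q = 6: r = 1, s = 5 − 6·(-9) = 59, t = -11 − 6·20 = -131  (check: 413·59 + 186·(-131) = 1)
The row with r = 1 (the gcd) gives the Bezout coefficients s = 59, t = -131.
Result: 413 · (59) + 186 · (-131) = 1.

gcd(413, 186) = 1; s = 59, t = -131 (check: 413·59 + 186·(-131) = 1).


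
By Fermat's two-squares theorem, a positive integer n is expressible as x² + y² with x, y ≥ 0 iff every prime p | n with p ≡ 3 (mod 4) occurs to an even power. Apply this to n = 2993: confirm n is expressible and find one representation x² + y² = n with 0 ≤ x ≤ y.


Step 1: Factor n = 2993 = 41 · 73.
Step 2: Check the mod-4 condition on each prime factor: 41 ≡ 1 (mod 4), exponent 1; 73 ≡ 1 (mod 4), exponent 1.
All primes ≡ 3 (mod 4) appear to even exponent (or don't appear), so by the two-squares theorem n IS expressible as a sum of two squares.
Step 3: Build a representation. Here n = 41 · 73 is a product of primes ≡ 1 (mod 4). Each prime p ≡ 1 (mod 4) is itself a sum of two squares; find a² by testing p − a² for a perfect square:
  41: 41 − 1² = 40, 41 − 2² = 37, 41 − 3² = 32, 41 − 4² = 25 = 5² ⇒ 41 = 4² + 5².
  73: 73 − 1² = 72, 73 − 2² = 69, 73 − 3² = 64 = 8² ⇒ 73 = 3² + 8².
  Combine using the Brahmagupta–Fibonacci identity (a² + b²)(c² + d²) = (ac − bd)² + (ad + bc)² = (ac + bd)² + (ad − bc)²:
  41 · 73 = 2993: from (4² + 5²)(3² + 8²), take (4·3 − 5·8, 4·8 + 5·3) = (12 − 40, 32 + 15) = (-28, 47); dropping signs (only squares matter) gives (28, 47); check 28² + 47² = 784 + 2209 = 2993 ✓.
Step 4: Order so x ≤ y and verify: 28² + 47² = 784 + 2209 = 2993 = n. ✓

n = 2993 = 28² + 47² (one valid representation with x ≤ y).


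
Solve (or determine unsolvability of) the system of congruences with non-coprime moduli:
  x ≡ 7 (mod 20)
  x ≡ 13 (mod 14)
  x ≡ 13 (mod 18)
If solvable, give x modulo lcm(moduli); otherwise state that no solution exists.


Moduli 20, 14, 18 are not pairwise coprime, so CRT works modulo lcm(m_i) when all pairwise compatibility conditions hold.
Pairwise compatibility: gcd(m_i, m_j) must divide a_i - a_j for every pair.
Merge one congruence at a time:
  Start: x ≡ 7 (mod 20).
  Combine with x ≡ 13 (mod 14): gcd(20, 14) = 2; 13 - 7 = 6, which IS divisible by 2, so compatible.
    Write x = 7 + 20·t and substitute into x ≡ 13 (mod 14): 20·t ≡ 13 − 7 = 6 (mod 14).
    Divide the congruence (and modulus) by g = 2: 10·t ≡ 3 (mod 7).
    Reduce coefficients mod 7: 3·t ≡ 3 (mod 7).
    The inverse of 3 mod 7 is 5 (since 3·5 = 15 = 2·7 + 1), so t ≡ 5·3 = 15 ≡ 1 (mod 7).
    Then x = 7 + 20·1 = 27, valid modulo lcm(20, 14) = 140: x ≡ 27 (mod 140).
  Combine with x ≡ 13 (mod 18): gcd(140, 18) = 2; 13 - 27 = -14, which IS divisible by 2, so compatible.
    Write x = 27 + 140·t and substitute into x ≡ 13 (mod 18): 140·t ≡ 13 − 27 = -14 (mod 18).
    Divide the congruence (and modulus) by g = 2: 70·t ≡ -7 (mod 9).
    Reduce coefficients mod 9: 7·t ≡ 2 (mod 9).
    The inverse of 7 mod 9 is 4 (since 7·4 = 28 = 3·9 + 1), so t ≡ 4·2 = 8 ≡ 8 (mod 9).
    Then x = 27 + 140·8 = 1147, valid modulo lcm(140, 18) = 1260: x ≡ 1147 (mod 1260).
Verify: 1147 mod 20 = 7, 1147 mod 14 = 13, 1147 mod 18 = 13.

x ≡ 1147 (mod 1260).


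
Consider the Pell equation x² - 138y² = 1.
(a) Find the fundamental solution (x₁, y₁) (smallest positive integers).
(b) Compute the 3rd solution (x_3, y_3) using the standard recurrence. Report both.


Step 1: Find the fundamental solution (x₁, y₁) of x² - 138y² = 1.
  Expand √138 as a continued fraction. a₀ = ⌊√138⌋ = 11; iterate m_{k+1} = d_k·a_k − m_k, d_{k+1} = (138 − m_{k+1}²)/d_k, a_{k+1} = ⌊(a₀ + m_{k+1})/d_{k+1}⌋ (starting m₀ = 0, d₀ = 1), with convergents p_k = a_k·p_{k-1} + p_{k-2}, q_k = a_k·q_{k-1} + q_{k-2} (p₋₁ = 1, q₋₁ = 0):
  k = 0: a₀ = 11; p₀/q₀ = 11/1; p₀² − 138·q₀² = 121 − 138 = -17.
  k = 1: m = 11, d = 17, a = ⌊(11 + 11)/17⌋ = 1; p/q = (1·11 + 1)/(1·1 + 0) = 12/1; p² − 138·q² = 144 − 138 = 6.
  k = 2: m = 6, d = 6, a = ⌊(11 + 6)/6⌋ = 2; p/q = (2·12 + 11)/(2·1 + 1) = 35/3; p² − 138·q² = 1225 − 1242 = -17.
  k = 3: m = 6, d = 17, a = ⌊(11 + 6)/17⌋ = 1; p/q = (1·35 + 12)/(1·3 + 1) = 47/4; p² − 138·q² = 2209 − 2208 = 1.
  The first convergent with p² − 138·q² = 1 gives the fundamental solution (x₁, y₁) = (47, 4).
Step 2: Apply the recurrence (x_{n+1}, y_{n+1}) = (x₁x_n + 138y₁y_n, x₁y_n + y₁x_n) repeatedly.
  From (x_1, y_1) = (47, 4): x_2 = 47·47 + 138·4·4 = 4417; y_2 = 47·4 + 4·47 = 376.
  From (x_2, y_2) = (4417, 376): x_3 = 47·4417 + 138·4·376 = 415151; y_3 = 47·376 + 4·4417 = 35340.
Step 3: Verify x_3² - 138·y_3² = 172350352801 - 172350352800 = 1 (should be 1). ✓

(x_1, y_1) = (47, 4); (x_3, y_3) = (415151, 35340).


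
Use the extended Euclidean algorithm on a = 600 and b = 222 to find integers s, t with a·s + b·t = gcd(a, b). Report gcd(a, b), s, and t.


Euclidean algorithm on (600, 222) — divide until remainder is 0:
  600 = 2 · 222 + 156
  222 = 1 · 156 + 66
  156 = 2 · 66 + 24
  66 = 2 · 24 + 18
  24 = 1 · 18 + 6
  18 = 3 · 6 + 0
gcd(600, 222) = 6.
Track Bezout coefficients alongside the remainders: start with r₀ = 600 = a·1 + b·0 (s = 1, t = 0) and r₁ = 222 = a·0 + b·1 (s = 0, t = 1); each new remainder r_{k+1} = r_{k-1} − q_k·r_k inherits s_{k+1} = s_{k-1} − q_k·s_k, t_{k+1} = t_{k-1} − q_k·t_k, so r_k = a·s_k + b·t_k at every step:
  q = 2: r = 156, s = 1 − 2·0 = 1, t = 0 − 2·1 = -2  (check: 600·1 + 222·(-2) = 156)
  q = 1: r = 66, s = 0 − 1·1 = -1, t = 1 − 1·(-2) = 3  (check: 600·(-1) + 222·3 = 66)
  q = 2: r = 24, s = 1 − 2·(-1) = 3, t = -2 − 2·3 = -8  (check: 600·3 + 222·(-8) = 24)
  q = 2: r = 18, s = -1 − 2·3 = -7, t = 3 − 2·(-8) = 19  (check: 600·(-7) + 222·19 = 18)
  q = 1: r = 6, s = 3 − 1·(-7) = 10, t = -8 − 1·19 = -27  (check: 600·10 + 222·(-27) = 6)
The row with r = 6 (the gcd) gives the Bezout coefficients s = 10, t = -27.
Result: 600 · (10) + 222 · (-27) = 6.

gcd(600, 222) = 6; s = 10, t = -27 (check: 600·10 + 222·(-27) = 6).


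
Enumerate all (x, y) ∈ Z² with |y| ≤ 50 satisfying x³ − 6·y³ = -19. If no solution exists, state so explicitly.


The equation is x³ - 6y³ = -19. For fixed y, x³ = 6·y³ − 19, so a solution requires the RHS to be a perfect cube.
Strategy: iterate y from -50 to 50, compute RHS = 6·y³ − 19, and check whether it is a (positive or negative) perfect cube.
Check small values of y:
  y = 0: RHS = -19 is not a perfect cube.
  y = 1: RHS = -13 is not a perfect cube.
  y = -1: RHS = -25 is not a perfect cube.
  y = 2: RHS = 29 is not a perfect cube.
  y = -2: RHS = -67 is not a perfect cube.
  y = 3: RHS = 143 is not a perfect cube.
  y = -3: RHS = -181 is not a perfect cube.
Continuing the search up to |y| = 50 finds no solutions either.
No (x, y) in the scanned range satisfies the equation.

No integer solutions with |y| ≤ 50.


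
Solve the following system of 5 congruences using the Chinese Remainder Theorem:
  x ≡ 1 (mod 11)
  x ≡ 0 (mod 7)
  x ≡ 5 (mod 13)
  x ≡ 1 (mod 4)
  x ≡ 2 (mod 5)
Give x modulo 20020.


Product of moduli M = 11 · 7 · 13 · 4 · 5 = 20020.
Merge one congruence at a time:
  Start: x ≡ 1 (mod 11).
  Combine with x ≡ 0 (mod 7); new modulus lcm = 77.
    Write x = 1 + 11·t and substitute into x ≡ 0 (mod 7): 11·t ≡ 0 − 1 = -1 (mod 7).
    Reduce coefficients mod 7: 4·t ≡ 6 (mod 7).
    The inverse of 4 mod 7 is 2 (since 4·2 = 8 = 1·7 + 1), so t ≡ 2·6 = 12 ≡ 5 (mod 7).
    Then x = 1 + 11·5 = 56, valid modulo lcm(11, 7) = 77: x ≡ 56 (mod 77).
  Combine with x ≡ 5 (mod 13); new modulus lcm = 1001.
    Write x = 56 + 77·t and substitute into x ≡ 5 (mod 13): 77·t ≡ 5 − 56 = -51 (mod 13).
    Reduce coefficients mod 13: 12·t ≡ 1 (mod 13).
    The inverse of 12 mod 13 is 12 (since 12·12 = 144 = 11·13 + 1), so t ≡ 12·1 = 12 ≡ 12 (mod 13).
    Then x = 56 + 77·12 = 980, valid modulo lcm(77, 13) = 1001: x ≡ 980 (mod 1001).
  Combine with x ≡ 1 (mod 4); new modulus lcm = 4004.
    Write x = 980 + 1001·t and substitute into x ≡ 1 (mod 4): 1001·t ≡ 1 − 980 = -979 (mod 4).
    Reduce coefficients mod 4: 1·t ≡ 1 (mod 4).
    So t ≡ 1 (mod 4).
    Then x = 980 + 1001·1 = 1981, valid modulo lcm(1001, 4) = 4004: x ≡ 1981 (mod 4004).
  Combine with x ≡ 2 (mod 5); new modulus lcm = 20020.
    Write x = 1981 + 4004·t and substitute into x ≡ 2 (mod 5): 4004·t ≡ 2 − 1981 = -1979 (mod 5).
    Reduce coefficients mod 5: 4·t ≡ 1 (mod 5).
    The inverse of 4 mod 5 is 4 (since 4·4 = 16 = 3·5 + 1), so t ≡ 4·1 = 4 ≡ 4 (mod 5).
    Then x = 1981 + 4004·4 = 17997, valid modulo lcm(4004, 5) = 20020: x ≡ 17997 (mod 20020).
Verify against each original: 17997 mod 11 = 1, 17997 mod 7 = 0, 17997 mod 13 = 5, 17997 mod 4 = 1, 17997 mod 5 = 2.

x ≡ 17997 (mod 20020).


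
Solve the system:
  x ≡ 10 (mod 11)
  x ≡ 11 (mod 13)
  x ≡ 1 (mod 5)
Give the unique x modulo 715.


Moduli 11, 13, 5 are pairwise coprime; by CRT there is a unique solution modulo M = 11 · 13 · 5 = 715.
Solve pairwise, accumulating the modulus:
  Start with x ≡ 10 (mod 11).
  Combine with x ≡ 11 (mod 13): since gcd(11, 13) = 1, we get a unique residue mod 143.
    Write x = 10 + 11·t and substitute into x ≡ 11 (mod 13): 11·t ≡ 11 − 10 = 1 (mod 13).
    The inverse of 11 mod 13 is 6 (since 11·6 = 66 = 5·13 + 1), so t ≡ 6·1 = 6 ≡ 6 (mod 13).
    Then x = 10 + 11·6 = 76, valid modulo lcm(11, 13) = 143: x ≡ 76 (mod 143).
  Combine with x ≡ 1 (mod 5): since gcd(143, 5) = 1, we get a unique residue mod 715.
    Write x = 76 + 143·t and substitute into x ≡ 1 (mod 5): 143·t ≡ 1 − 76 = -75 (mod 5).
    Reduce coefficients mod 5: 3·t ≡ 0 (mod 5).
    The inverse of 3 mod 5 is 2 (since 3·2 = 6 = 1·5 + 1), so t ≡ 2·0 = 0 ≡ 0 (mod 5).
    Then x = 76 + 143·0 = 76, valid modulo lcm(143, 5) = 715: x ≡ 76 (mod 715).
Verify: 76 mod 11 = 10 ✓, 76 mod 13 = 11 ✓, 76 mod 5 = 1 ✓.

x ≡ 76 (mod 715).


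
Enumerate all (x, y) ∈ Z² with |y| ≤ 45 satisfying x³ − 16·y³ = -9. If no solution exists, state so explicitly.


The equation is x³ - 16y³ = -9. For fixed y, x³ = 16·y³ − 9, so a solution requires the RHS to be a perfect cube.
Strategy: iterate y from -45 to 45, compute RHS = 16·y³ − 9, and check whether it is a (positive or negative) perfect cube.
Check small values of y:
  y = 0: RHS = -9 is not a perfect cube.
  y = 1: RHS = 7 is not a perfect cube.
  y = -1: RHS = -25 is not a perfect cube.
  y = 2: RHS = 119 is not a perfect cube.
  y = -2: RHS = -137 is not a perfect cube.
  y = 3: RHS = 423 is not a perfect cube.
  y = -3: RHS = -441 is not a perfect cube.
Continuing the search up to |y| = 45 finds no solutions either.
No (x, y) in the scanned range satisfies the equation.

No integer solutions with |y| ≤ 45.
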